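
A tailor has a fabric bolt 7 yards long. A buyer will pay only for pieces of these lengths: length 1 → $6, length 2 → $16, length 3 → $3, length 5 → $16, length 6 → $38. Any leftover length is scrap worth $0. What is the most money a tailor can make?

Let best[k] be the best obtainable value from length k. For each k, try every first piece i and keep the best of price[i] + best[k−i].
best[1] = 6
best[2] = max(6+6, 16+0) = 16
best[3] = max(6+16, 16+6, 3+0) = 22
best[4] = max(6+22, 16+16, 3+6) = 32
best[5] = max(6+32, 16+22, 3+16, 16+0) = 38
best[6] = max(6+38, 16+32, 3+22, 16+6, 38+0) = 48
best[7] = max(6+48, 16+38, 3+32, 16+16, 38+6) = 54
One optimal cutting: 2 + 2 + 2 + 1 → $54.

54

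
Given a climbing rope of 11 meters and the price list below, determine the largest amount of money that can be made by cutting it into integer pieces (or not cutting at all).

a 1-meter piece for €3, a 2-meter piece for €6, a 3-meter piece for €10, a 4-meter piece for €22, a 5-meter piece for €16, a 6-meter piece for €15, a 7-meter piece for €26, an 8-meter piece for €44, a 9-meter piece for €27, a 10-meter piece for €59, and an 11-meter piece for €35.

Consider every possible first cut. r[k] is the best of p[i]+r[k−i] over all sellable i≤k.
r[1] = 3
r[2] = max(3+3, 6+0) = 6
r[3] = max(3+6, 6+3, 10+0) = 10
r[4] = max(3+10, 6+6, 10+3, 22+0) = 22
r[5] = max(3+22, 6+10, 10+6, 22+3, 16+0) = 25
r[6] = max(3+25, 6+22, 10+10, 22+6, 16+3, 15+0) = 28
r[7] = max(3+28, 6+25, 10+22, …, 15+3, 26+0) = 32
r[8] = max(3+32, 6+28, 10+25, …, 26+3, 44+0) = 44
r[9] = max(3+44, 6+32, 10+28, …, 44+3, 27+0) = 47
r[10] = max(3+47, 6+44, 10+32, …, 27+3, 59+0) = 59
r[11] = max(3+59, 6+47, 10+44, …, 59+3, 35+0) = 62
One optimal cutting: 10 + 1 → €59 + €3 = €62.

62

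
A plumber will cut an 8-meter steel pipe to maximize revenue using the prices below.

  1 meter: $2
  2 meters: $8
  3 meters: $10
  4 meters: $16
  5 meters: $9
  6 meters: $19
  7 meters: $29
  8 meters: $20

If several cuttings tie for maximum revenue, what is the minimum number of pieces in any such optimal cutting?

2

Consider every possible first cut. r[k] is the best of p[i]+r[k−i] over all sellable i≤k.
r[1] = 2
r[2] = 8
r[3] = 10  (first piece 1, then r[2]=8)
r[4] = 16  (first piece 2, then r[2]=8)
r[5] = 18  (first piece 1, then r[4]=16)
r[6] = 24  (first piece 2, then r[4]=16)
r[7] = 29
r[8] = 32  (first piece 2, then r[6]=24)
Maximum revenue is $32.
Now minimize piece count subject to staying optimal: for each k, pieces[k] = 1 + min over i with p[i]+r[k−i]=r[k] of pieces[k−i].
pieces[5] = 2
pieces[6] = 2
pieces[7] = 1
pieces[8] = 2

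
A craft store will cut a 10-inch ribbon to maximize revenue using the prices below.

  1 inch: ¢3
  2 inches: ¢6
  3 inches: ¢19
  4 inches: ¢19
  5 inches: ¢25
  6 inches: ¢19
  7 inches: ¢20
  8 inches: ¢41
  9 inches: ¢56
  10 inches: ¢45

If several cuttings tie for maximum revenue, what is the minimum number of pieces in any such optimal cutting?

4

Let r[k] be the best obtainable value from length k. For each k, try every first piece i and keep the best of price[i] + r[k−i].
r[1] = 3
r[2] = 6  (first piece 1, then r[1]=3)
r[3] = 19
r[4] = 22  (first piece 1, then r[3]=19)
r[5] = 25  (first piece 1, then r[4]=22)
r[6] = 38  (first piece 3, then r[3]=19)
r[7] = 41  (first piece 1, then r[6]=38)
r[8] = 44  (first piece 1, then r[7]=41)
r[9] = 57  (first piece 3, then r[6]=38)
r[10] = 60  (first piece 1, then r[9]=57)
Maximum revenue is ¢60.
Now minimize piece count subject to staying optimal: for each k, pieces[k] = 1 + min over i with p[i]+r[k−i]=r[k] of pieces[k−i].
pieces[7] = 3
pieces[8] = 2
pieces[9] = 3
pieces[10] = 4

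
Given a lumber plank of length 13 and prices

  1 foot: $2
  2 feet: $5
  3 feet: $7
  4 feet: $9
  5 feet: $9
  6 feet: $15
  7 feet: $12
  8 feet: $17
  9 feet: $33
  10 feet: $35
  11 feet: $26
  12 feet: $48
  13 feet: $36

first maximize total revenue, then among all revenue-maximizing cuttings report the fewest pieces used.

2

Consider every possible first cut. r[k] is the best of p[i]+r[k−i] over all sellable i≤k.
r[1] = 2
r[2] = 5
r[3] = 7  (first piece 1, then r[2]=5)
r[4] = 10  (first piece 2, then r[2]=5)
r[5] = 12  (first piece 1, then r[4]=10)
r[6] = 15  (first piece 2, then r[4]=10)
r[7] = 17  (first piece 1, then r[6]=15)
r[8] = 20  (first piece 2, then r[6]=15)
r[9] = 33
r[10] = 35  (first piece 1, then r[9]=33)
r[11] = 38  (first piece 2, then r[9]=33)
r[12] = 48
r[13] = 50  (first piece 1, then r[12]=48)
Maximum revenue is $50.
Now minimize piece count subject to staying optimal: for each k, pieces[k] = 1 + min over i with p[i]+r[k−i]=r[k] of pieces[k−i].
pieces[10] = 1
pieces[11] = 2
pieces[12] = 1
pieces[13] = 2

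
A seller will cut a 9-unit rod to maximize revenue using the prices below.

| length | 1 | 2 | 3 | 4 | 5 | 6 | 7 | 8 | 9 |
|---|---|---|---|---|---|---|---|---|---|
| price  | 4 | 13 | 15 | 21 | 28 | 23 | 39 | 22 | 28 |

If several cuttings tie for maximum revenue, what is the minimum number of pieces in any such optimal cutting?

5

Build r[k] bottom-up: r[k] = max over allowed piece i of (p[i] + r[k−i]).
r[1] = 4
r[2] = 13
r[3] = 17  (first piece 1, then r[2]=13)
r[4] = 26  (first piece 2, then r[2]=13)
r[5] = 30  (first piece 1, then r[4]=26)
r[6] = 39  (first piece 2, then r[4]=26)
r[7] = 43  (first piece 1, then r[6]=39)
r[8] = 52  (first piece 2, then r[6]=39)
r[9] = 56  (first piece 1, then r[8]=52)
Maximum revenue is 56.
Now minimize piece count subject to staying optimal: for each k, pieces[k] = 1 + min over i with p[i]+r[k−i]=r[k] of pieces[k−i].
pieces[6] = 3
pieces[7] = 4
pieces[8] = 4
pieces[9] = 5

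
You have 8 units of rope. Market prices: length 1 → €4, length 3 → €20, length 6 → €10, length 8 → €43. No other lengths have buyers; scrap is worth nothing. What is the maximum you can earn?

48

Let f[k] be the best obtainable value from length k. For each k, try every first piece i and keep the best of price[i] + f[k−i].
f[1] = 4
f[2] = 8  (first piece 1, then f[1]=4)
f[3] = max(4+8, 20+0) = 20
f[4] = max(4+20, 20+4) = 24
f[5] = max(4+24, 20+8) = 28
f[6] = max(4+28, 20+20, 10+0) = 40
f[7] = max(4+40, 20+24, 10+4) = 44
f[8] = max(4+44, 20+28, 10+8, 43+0) = 48
One optimal cutting: 3 + 3 + 1 + 1 → €48.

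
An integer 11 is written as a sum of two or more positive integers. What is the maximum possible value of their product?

Define g[k] = max over 1≤i<k of i · max(k−i, g[k−i]); the inner max lets the remainder stay uncut if that's better.
Small cases: g[2]=1, g[3]=2, g[4]=4, g[5]=6, g[6]=9.
g[7] = 2*max(5,6) = 2*6 = 12
g[8] = 2*max(6,9) = 2*9 = 18
g[9] = 3*max(6,9) = 3*9 = 27
g[10] = 2*max(8,18) = 2*18 = 36
g[11] = 2*max(9,27) = 2*27 = 54
One optimal split: 3 + 3 + 3 + 2; product 3*3*3*2 = 54.

54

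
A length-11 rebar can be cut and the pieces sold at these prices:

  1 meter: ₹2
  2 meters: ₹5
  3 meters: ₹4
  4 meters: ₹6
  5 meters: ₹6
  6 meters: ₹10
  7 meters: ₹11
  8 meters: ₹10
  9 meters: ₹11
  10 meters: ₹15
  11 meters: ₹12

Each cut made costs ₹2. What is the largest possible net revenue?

17

Let v[k] be the best obtainable value from length k. For each k, try every first piece i and keep the best of price[i] + v[k−i] minus the 2 cut fee when i<k.
v[1] = 2
v[2] = max(2+2-2, 5+0) = 5
v[3] = max(2+5-2, 5+2-2, 4+0) = 5
v[4] = max(2+5-2, 5+5-2, 4+2-2, 6+0) = 8
v[5] = max(2+8-2, 5+5-2, 4+5-2, 6+2-2, 6+0) = 8
v[6] = max(2+8-2, 5+8-2, 4+5-2, 6+5-2, 6+2-2, 10+0) = 11
v[7] = max(2+11-2, 5+8-2, 4+8-2, …, 10+2-2, 11+0) = 11
v[8] = max(2+11-2, 5+11-2, 4+8-2, …, 11+2-2, 10+0) = 14
v[9] = max(2+14-2, 5+11-2, 4+11-2, …, 10+2-2, 11+0) = 14
v[10] = max(2+14-2, 5+14-2, 4+11-2, …, 11+2-2, 15+0) = 17
v[11] = max(2+17-2, 5+14-2, 4+14-2, …, 15+2-2, 12+0) = 17
One optimal plan: pieces 2 + 2 + 2 + 2 + 2 + 1 (5 cuts) → ₹27 − ₹10 = ₹17.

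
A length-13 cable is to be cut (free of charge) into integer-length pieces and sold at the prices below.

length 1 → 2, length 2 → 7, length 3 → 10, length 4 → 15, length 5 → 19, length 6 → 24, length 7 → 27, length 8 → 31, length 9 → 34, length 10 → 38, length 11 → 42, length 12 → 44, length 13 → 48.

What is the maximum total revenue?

51

Consider every possible first cut. v[k] is the best of p[i]+v[k−i] over all sellable i≤k.
v[1] = 2
v[2] = max(2+2, 7+0) = 7
v[3] = max(2+7, 7+2, 10+0) = 10
v[4] = max(2+10, 7+7, 10+2, 15+0) = 15
v[5] = max(2+15, 7+10, 10+7, 15+2, 19+0) = 19
v[6] = max(2+19, 7+15, 10+10, 15+7, 19+2, 24+0) = 24
v[7] = max(2+24, 7+19, 10+15, …, 24+2, 27+0) = 27
v[8] = max(2+27, 7+24, 10+19, …, 27+2, 31+0) = 31
v[9] = max(2+31, 7+27, 10+24, …, 31+2, 34+0) = 34
v[10] = max(2+34, 7+31, 10+27, …, 34+2, 38+0) = 39
v[11] = max(2+39, 7+34, 10+31, …, 38+2, 42+0) = 43
v[12] = max(2+43, 7+39, 10+34, …, 42+2, 44+0) = 48
v[13] = max(2+48, 7+43, 10+39, …, 44+2, 48+0) = 51
One optimal cutting: 7 + 6 → 27 + 24 = 51.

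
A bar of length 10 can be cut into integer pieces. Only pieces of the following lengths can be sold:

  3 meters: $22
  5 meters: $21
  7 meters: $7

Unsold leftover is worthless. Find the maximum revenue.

Consider every possible first cut. f[k] is the best of p[i]+f[k−i] over all sellable i≤k.
f[1] = 0
f[2] = 0
f[3] = 22
f[4] = 22
f[5] = max(22+0, 21+0) = 22
f[6] = max(22+22, 21+0) = 44
f[7] = max(22+22, 21+0, 7+0) = 44
f[8] = max(22+22, 21+22, 7+0) = 44
f[9] = max(22+44, 21+22, 7+0) = 66
f[10] = max(22+44, 21+22, 7+22) = 66
One optimal cutting: pieces 3 + 3 + 3 with 1 meter of scrap → $66.

66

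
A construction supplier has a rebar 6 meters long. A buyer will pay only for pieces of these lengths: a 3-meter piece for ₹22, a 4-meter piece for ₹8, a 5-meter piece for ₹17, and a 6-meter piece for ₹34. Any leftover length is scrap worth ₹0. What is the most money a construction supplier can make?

44

Consider every possible first cut. best[k] is the best of p[i]+best[k−i] over all sellable i≤k.
best[1] = 0
best[2] = 0
best[3] = 22
best[4] = max(22+0, 8+0) = 22
best[5] = max(22+0, 8+0, 17+0) = 22
best[6] = max(22+22, 8+0, 17+0, 34+0) = 44
One optimal cutting: 3 + 3 → ₹44.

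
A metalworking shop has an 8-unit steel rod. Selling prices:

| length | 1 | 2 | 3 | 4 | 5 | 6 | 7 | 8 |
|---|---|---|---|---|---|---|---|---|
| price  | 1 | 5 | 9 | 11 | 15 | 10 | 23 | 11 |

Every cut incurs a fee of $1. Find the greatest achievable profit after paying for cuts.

23

Let net[k] be the best obtainable value from length k. For each k, try every first piece i and keep the best of price[i] + net[k−i] minus the 1 cut fee when i<k.
net[1] = 1
net[2] = max(1+1-1, 5+0) = 5
net[3] = max(1+5-1, 5+1-1, 9+0) = 9
net[4] = max(1+9-1, 5+5-1, 9+1-1, 11+0) = 11
net[5] = max(1+11-1, 5+9-1, 9+5-1, 11+1-1, 15+0) = 15
net[6] = max(1+15-1, 5+11-1, 9+9-1, 11+5-1, 15+1-1, 10+0) = 17
net[7] = max(1+17-1, 5+15-1, 9+11-1, …, 10+1-1, 23+0) = 23
net[8] = max(1+23-1, 5+17-1, 9+15-1, …, 23+1-1, 11+0) = 23
One optimal plan: pieces 7 + 1 (1 cut) → $24 − $1 = $23.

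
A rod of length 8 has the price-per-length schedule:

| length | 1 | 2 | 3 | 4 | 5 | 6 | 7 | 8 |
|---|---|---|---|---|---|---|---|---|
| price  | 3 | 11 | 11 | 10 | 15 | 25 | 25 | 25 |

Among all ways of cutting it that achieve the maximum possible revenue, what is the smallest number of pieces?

4

Consider every possible first cut. r[k] is the best of p[i]+r[k−i] over all sellable i≤k.
r[1] = 3
r[2] = max(3+3, 11+0) = 11
r[3] = max(3+11, 11+3, 11+0) = 14
r[4] = max(3+14, 11+11, 11+3, 10+0) = 22
r[5] = max(3+22, 11+14, 11+11, 10+3, 15+0) = 25
r[6] = max(3+25, 11+22, 11+14, 10+11, 15+3, 25+0) = 33
r[7] = max(3+33, 11+25, 11+22, …, 25+3, 25+0) = 36
r[8] = max(3+36, 11+33, 11+25, …, 25+3, 25+0) = 44
Maximum revenue is €44.
Now minimize piece count subject to staying optimal: for each k, pieces[k] = 1 + min over i with p[i]+r[k−i]=r[k] of pieces[k−i].
pieces[5] = 3
pieces[6] = 3
pieces[7] = 4
pieces[8] = 4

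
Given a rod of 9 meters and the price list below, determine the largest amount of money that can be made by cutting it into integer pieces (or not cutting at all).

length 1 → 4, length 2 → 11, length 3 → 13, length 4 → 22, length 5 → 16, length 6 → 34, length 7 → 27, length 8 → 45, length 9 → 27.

Build v[k] bottom-up: v[k] = max over allowed piece i of (p[i] + v[k−i]).
v[1] = 4
v[2] = max(4+4, 11+0) = 11
v[3] = max(4+11, 11+4, 13+0) = 15
v[4] = max(4+15, 11+11, 13+4, 22+0) = 22
v[5] = max(4+22, 11+15, 13+11, 22+4, 16+0) = 26
v[6] = max(4+26, 11+22, 13+15, 22+11, 16+4, 34+0) = 34
v[7] = max(4+34, 11+26, 13+22, …, 34+4, 27+0) = 38
v[8] = max(4+38, 11+34, 13+26, …, 27+4, 45+0) = 45
v[9] = max(4+45, 11+38, 13+34, …, 45+4, 27+0) = 49
One optimal cutting: 6 + 2 + 1 → 34 + 11 + 4 = 49.

49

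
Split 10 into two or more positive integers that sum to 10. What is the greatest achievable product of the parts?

36

Fill f[k] for k=2..10: at each k try every first piece i and multiply by the better of (k−i) uncut or f[k−i].
Small cases: f[2]=1.
f[3] = 1*max(2,1) = 1*2 = 2
f[4] = 2*max(2,1) = 2*2 = 4
f[5] = 2*max(3,2) = 2*3 = 6
f[6] = 3*max(3,2) = 3*3 = 9
f[7] = 2*max(5,6) = 2*6 = 12
f[8] = 2*max(6,9) = 2*9 = 18
f[9] = 3*max(6,9) = 3*9 = 27
f[10] = 2*max(8,18) = 2*18 = 36
One optimal split: 3 + 3 + 2 + 2; product 3*3*2*2 = 36.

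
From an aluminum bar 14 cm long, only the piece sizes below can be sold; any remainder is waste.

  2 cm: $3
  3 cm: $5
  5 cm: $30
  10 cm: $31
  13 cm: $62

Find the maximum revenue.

Build f[k] bottom-up: f[k] = max over allowed piece i of (p[i] + f[k−i]).
f[1] = 0
f[2] = 3
f[3] = 5
f[4] = 6  (first piece 2, then f[2]=3)
f[5] = 30
f[6] = 30
f[7] = 33  (first piece 2, then f[5]=30)
f[8] = 35  (first piece 3, then f[5]=30)
f[9] = 36  (first piece 2, then f[7]=33)
f[10] = 60  (first piece 5, then f[5]=30)
f[11] = 60
f[12] = 63  (first piece 2, then f[10]=60)
f[13] = 65  (first piece 3, then f[10]=60)
f[14] = 66  (first piece 2, then f[12]=63)
One optimal cutting: 5 + 5 + 2 + 2 → $66.

66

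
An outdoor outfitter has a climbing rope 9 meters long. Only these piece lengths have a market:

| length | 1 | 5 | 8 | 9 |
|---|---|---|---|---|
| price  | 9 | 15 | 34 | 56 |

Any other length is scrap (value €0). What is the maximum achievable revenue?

Let best[k] be the best obtainable value from length k. For each k, try every first piece i and keep the best of price[i] + best[k−i].
best[1] = 9
best[2] = 18  (first piece 1, then best[1]=9)
best[3] = 27  (first piece 1, then best[2]=18)
best[4] = 36  (first piece 1, then best[3]=27)
best[5] = max(9+36, 15+0) = 45
best[6] = max(9+45, 15+9) = 54
best[7] = max(9+54, 15+18) = 63
best[8] = max(9+63, 15+27, 34+0) = 72
best[9] = max(9+72, 15+36, 34+9, 56+0) = 81
One optimal cutting: 1 + 1 + 1 + 1 + 1 + 1 + 1 + 1 + 1 → €81.

81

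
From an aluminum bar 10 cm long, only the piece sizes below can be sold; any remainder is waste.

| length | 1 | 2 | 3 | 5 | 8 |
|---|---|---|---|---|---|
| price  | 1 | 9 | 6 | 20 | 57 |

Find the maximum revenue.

Build best[k] bottom-up: best[k] = max over allowed piece i of (p[i] + best[k−i]).
best[1] = 1
best[2] = max(1+1, 9+0) = 9
best[3] = max(1+9, 9+1, 6+0) = 10
best[4] = max(1+10, 9+9, 6+1) = 18
best[5] = max(1+18, 9+10, 6+9, 20+0) = 20
best[6] = max(1+20, 9+18, 6+10, 20+1) = 27
best[7] = max(1+27, 9+20, 6+18, 20+9) = 29
best[8] = max(1+29, 9+27, 6+20, 20+10, 57+0) = 57
best[9] = max(1+57, 9+29, 6+27, 20+18, 57+1) = 58
best[10] = max(1+58, 9+57, 6+29, 20+20, 57+9) = 66
One optimal cutting: 8 + 2 → $66.

66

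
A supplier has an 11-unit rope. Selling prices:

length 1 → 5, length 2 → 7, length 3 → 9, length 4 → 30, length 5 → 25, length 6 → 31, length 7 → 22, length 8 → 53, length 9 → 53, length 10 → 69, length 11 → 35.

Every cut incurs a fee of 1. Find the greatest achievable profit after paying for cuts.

Consider every possible first cut. r[k] is the best of p[i]+r[k−i] over all sellable i≤k, charging 1 whenever i<k.
r[1] = 5
r[2] = 9  (first piece 1, then r[1]=5)
r[3] = 13  (first piece 1, then r[2]=9)
r[4] = 30
r[5] = 34  (first piece 1, then r[4]=30)
r[6] = 38  (first piece 1, then r[5]=34)
r[7] = 42  (first piece 1, then r[6]=38)
r[8] = 59  (first piece 4, then r[4]=30)
r[9] = 63  (first piece 1, then r[8]=59)
r[10] = 69
r[11] = 73  (first piece 1, then r[10]=69)
One optimal plan: pieces 10 + 1 (1 cut) → 74 − 1 = 73.

73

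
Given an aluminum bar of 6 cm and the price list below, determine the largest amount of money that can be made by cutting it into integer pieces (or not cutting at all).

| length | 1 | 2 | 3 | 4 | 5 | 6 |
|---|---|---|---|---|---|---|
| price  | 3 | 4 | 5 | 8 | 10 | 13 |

Let R[k] be the best obtainable value from length k. For each k, try every first piece i and keep the best of price[i] + R[k−i].
R[1] = 3
R[2] = max(3+3, 4+0) = 6
R[3] = max(3+6, 4+3, 5+0) = 9
R[4] = max(3+9, 4+6, 5+3, 8+0) = 12
R[5] = max(3+12, 4+9, 5+6, 8+3, 10+0) = 15
R[6] = max(3+15, 4+12, 5+9, 8+6, 10+3, 13+0) = 18
One optimal cutting: 1 + 1 + 1 + 1 + 1 + 1 → $3 + $3 + $3 + $3 + $3 + $3 = $18.

18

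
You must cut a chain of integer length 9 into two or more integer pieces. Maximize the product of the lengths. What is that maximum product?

27

Let m[k] be the best product for length k (with at least one cut). For each first piece i, the rest contributes max(k−i, m[k−i]).
m[2] = 1×max(1,0) = 1×1 = 1
m[3] = 1×max(2,1) = 1×2 = 2
m[4] = 2×max(2,1) = 2×2 = 4
m[5] = 2×max(3,2) = 2×3 = 6
m[6] = 3×max(3,2) = 3×3 = 9
m[7] = 2×max(5,6) = 2×6 = 12
m[8] = 2×max(6,9) = 2×9 = 18
m[9] = 3×max(6,9) = 3×9 = 27
One optimal split: 3 + 3 + 3; product 3×3×3 = 27.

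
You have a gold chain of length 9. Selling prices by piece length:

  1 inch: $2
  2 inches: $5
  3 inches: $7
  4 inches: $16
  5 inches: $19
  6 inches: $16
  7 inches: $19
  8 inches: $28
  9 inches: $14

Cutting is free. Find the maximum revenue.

Let r[k] be the best obtainable value from length k. For each k, try every first piece i and keep the best of price[i] + r[k−i].
r[1] = 2
r[2] = 5
r[3] = 7  (first piece 1, then r[2]=5)
r[4] = 16
r[5] = 19
r[6] = 21  (first piece 1, then r[5]=19)
r[7] = 24  (first piece 2, then r[5]=19)
r[8] = 32  (first piece 4, then r[4]=16)
r[9] = 35  (first piece 4, then r[5]=19)
One optimal cutting: 5 + 4 → $19 + $16 = $35.

35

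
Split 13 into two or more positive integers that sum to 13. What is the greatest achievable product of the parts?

108

Let m[k] be the best product for length k (with at least one cut). For each first piece i, the rest contributes max(k−i, m[k−i]).
m[2] = 1*max(1,0) = 1*1 = 1
m[3] = max(1*2, 2*1) = 2
m[4] = max(1*3, 2*2, 3*1) = 4
m[5] = max(1*4, 2*3, 3*2, 4*1) = 6
m[6] = max(1*6, 2*4, 3*3, 4*2, 5*1) = 9
m[7] = max(1*9, 2*6, 3*4, 4*3, 5*2, 6*1) = 12
m[8] = max(1*12, 2*9, 3*6, …, 6*2, 7*1) = 18
m[9] = max(1*18, 2*12, 3*9, …, 7*2, 8*1) = 27
m[10] = max(1*27, 2*18, 3*12, …, 8*2, 9*1) = 36
m[11] = max(1*36, 2*27, 3*18, …, 9*2, 10*1) = 54
m[12] = max(1*54, 2*36, 3*27, …, 10*2, 11*1) = 81
m[13] = max(1*81, 2*54, 3*36, …, 11*2, 12*1) = 108
One optimal split: 3 + 3 + 3 + 2 + 2; product 3*3*3*2*2 = 108.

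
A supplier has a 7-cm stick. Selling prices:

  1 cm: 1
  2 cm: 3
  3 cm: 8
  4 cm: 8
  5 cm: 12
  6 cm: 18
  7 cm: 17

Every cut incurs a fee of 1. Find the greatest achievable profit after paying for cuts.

18

Let net[k] be the best obtainable value from length k. For each k, try every first piece i and keep the best of price[i] + net[k−i] minus the 1 cut fee when i<k.
net[1] = 1
net[2] = 3
net[3] = 8
net[4] = 8  (first piece 1, then net[3]=8)
net[5] = 12
net[6] = 18
net[7] = 18  (first piece 1, then net[6]=18)
One optimal plan: pieces 6 + 1 (1 cut) → 19 − 1 = 18.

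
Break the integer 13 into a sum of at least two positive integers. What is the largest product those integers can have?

108

Define prod[k] = max over 1≤i<k of i · max(k−i, prod[k−i]); the inner max lets the remainder stay uncut if that's better.
Small cases: prod[2]=1, prod[3]=2, prod[4]=4, prod[5]=6.
prod[6] = max(1×6, 2×4, 3×3, 4×2, 5×1) = 9
prod[7] = max(1×9, 2×6, 3×4, 4×3, 5×2, 6×1) = 12
prod[8] = max(1×12, 2×9, 3×6, …, 6×2, 7×1) = 18
prod[9] = max(1×18, 2×12, 3×9, …, 7×2, 8×1) = 27
prod[10] = max(1×27, 2×18, 3×12, …, 8×2, 9×1) = 36
prod[11] = max(1×36, 2×27, 3×18, …, 9×2, 10×1) = 54
prod[12] = max(1×54, 2×36, 3×27, …, 10×2, 11×1) = 81
prod[13] = max(1×81, 2×54, 3×36, …, 11×2, 12×1) = 108
One optimal split: 3 + 3 + 3 + 2 + 2; product 3×3×3×2×2 = 108.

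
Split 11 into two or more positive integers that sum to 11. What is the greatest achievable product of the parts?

54

Fill P[k] for k=2..11: at each k try every first piece i and multiply by the better of (k−i) uncut or P[k−i].
Small cases: P[2]=1, P[3]=2, P[4]=4, P[5]=6, P[6]=9.
P[7] = max(1·9, 2·6, 3·4, 4·3, 5·2, 6·1) = 12
P[8] = max(1·12, 2·9, 3·6, …, 6·2, 7·1) = 18
P[9] = max(1·18, 2·12, 3·9, …, 7·2, 8·1) = 27
P[10] = max(1·27, 2·18, 3·12, …, 8·2, 9·1) = 36
P[11] = max(1·36, 2·27, 3·18, …, 9·2, 10·1) = 54
One optimal split: 3 + 3 + 3 + 2; product 3·3·3·2 = 54.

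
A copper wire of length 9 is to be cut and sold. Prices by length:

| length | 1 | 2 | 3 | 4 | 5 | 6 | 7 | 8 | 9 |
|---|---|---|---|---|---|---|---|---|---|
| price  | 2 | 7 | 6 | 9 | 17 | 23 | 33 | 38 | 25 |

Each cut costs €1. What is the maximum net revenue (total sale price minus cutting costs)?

39

Build v[k] bottom-up: v[k] = max over allowed piece i of (p[i] + v[k−i]) − 1 per cut.
v[1] = 2
v[2] = max(2+2-1, 7+0) = 7
v[3] = max(2+7-1, 7+2-1, 6+0) = 8
v[4] = max(2+8-1, 7+7-1, 6+2-1, 9+0) = 13
v[5] = max(2+13-1, 7+8-1, 6+7-1, 9+2-1, 17+0) = 17
v[6] = max(2+17-1, 7+13-1, 6+8-1, 9+7-1, 17+2-1, 23+0) = 23
v[7] = max(2+23-1, 7+17-1, 6+13-1, …, 23+2-1, 33+0) = 33
v[8] = max(2+33-1, 7+23-1, 6+17-1, …, 33+2-1, 38+0) = 38
v[9] = max(2+38-1, 7+33-1, 6+23-1, …, 38+2-1, 25+0) = 39
One optimal plan: pieces 8 + 1 (1 cut) → €40 − €1 = €39.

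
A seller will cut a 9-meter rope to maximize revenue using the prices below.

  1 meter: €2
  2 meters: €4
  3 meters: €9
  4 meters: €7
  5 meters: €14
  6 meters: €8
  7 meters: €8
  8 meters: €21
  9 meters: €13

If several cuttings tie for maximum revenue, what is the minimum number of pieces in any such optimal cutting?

3

Build r[k] bottom-up: r[k] = max over allowed piece i of (p[i] + r[k−i]).
r[1] = 2
r[2] = 4  (first piece 1, then r[1]=2)
r[3] = 9
r[4] = 11  (first piece 1, then r[3]=9)
r[5] = 14
r[6] = 18  (first piece 3, then r[3]=9)
r[7] = 20  (first piece 1, then r[6]=18)
r[8] = 23  (first piece 3, then r[5]=14)
r[9] = 27  (first piece 3, then r[6]=18)
Maximum revenue is €27.
Now minimize piece count subject to staying optimal: for each k, pieces[k] = 1 + min over i with p[i]+r[k−i]=r[k] of pieces[k−i].
pieces[6] = 2
pieces[7] = 3
pieces[8] = 2
pieces[9] = 3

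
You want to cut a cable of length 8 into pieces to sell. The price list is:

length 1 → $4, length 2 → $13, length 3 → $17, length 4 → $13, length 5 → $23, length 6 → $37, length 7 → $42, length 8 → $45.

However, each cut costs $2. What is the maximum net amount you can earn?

48

Consider every possible first cut. v[k] is the best of p[i]+v[k−i] over all sellable i≤k, charging 2 whenever i<k.
v[1] = 4
v[2] = 13
v[3] = 17
v[4] = 24  (first piece 2, then v[2]=13)
v[5] = 28  (first piece 2, then v[3]=17)
v[6] = 37
v[7] = 42
v[8] = 48  (first piece 2, then v[6]=37)
One optimal plan: pieces 6 + 2 (1 cut) → $50 − $2 = $48.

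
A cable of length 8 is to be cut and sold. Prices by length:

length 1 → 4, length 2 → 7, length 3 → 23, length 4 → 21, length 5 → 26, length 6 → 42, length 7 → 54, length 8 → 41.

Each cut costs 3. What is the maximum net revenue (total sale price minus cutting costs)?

55

Let v[k] be the best obtainable value from length k. For each k, try every first piece i and keep the best of price[i] + v[k−i] minus the 3 cut fee when i<k.
v[1] = 4
v[2] = 7
v[3] = 23
v[4] = 24  (first piece 1, then v[3]=23)
v[5] = 27  (first piece 2, then v[3]=23)
v[6] = 43  (first piece 3, then v[3]=23)
v[7] = 54
v[8] = 55  (first piece 1, then v[7]=54)
One optimal plan: pieces 7 + 1 (1 cut) → 58 − 3 = 55.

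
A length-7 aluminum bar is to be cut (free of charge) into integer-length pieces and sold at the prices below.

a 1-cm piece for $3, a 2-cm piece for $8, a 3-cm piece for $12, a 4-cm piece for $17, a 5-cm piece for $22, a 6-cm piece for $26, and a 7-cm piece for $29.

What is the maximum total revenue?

Build R[k] bottom-up: R[k] = max over allowed piece i of (p[i] + R[k−i]).
R[1] = 3
R[2] = 8
R[3] = 12
R[4] = 17
R[5] = 22
R[6] = 26
R[7] = 30  (first piece 2, then R[5]=22)
One optimal cutting: 5 + 2 → $22 + $8 = $30.

30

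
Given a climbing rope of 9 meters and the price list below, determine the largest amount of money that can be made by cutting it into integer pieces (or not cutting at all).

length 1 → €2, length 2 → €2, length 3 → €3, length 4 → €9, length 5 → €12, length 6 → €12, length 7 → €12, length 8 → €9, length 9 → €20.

Build R[k] bottom-up: R[k] = max over allowed piece i of (p[i] + R[k−i]).
R[1] = 2
R[2] = max(2+2, 2+0) = 4
R[3] = max(2+4, 2+2, 3+0) = 6
R[4] = max(2+6, 2+4, 3+2, 9+0) = 9
R[5] = max(2+9, 2+6, 3+4, 9+2, 12+0) = 12
R[6] = max(2+12, 2+9, 3+6, 9+4, 12+2, 12+0) = 14
R[7] = max(2+14, 2+12, 3+9, …, 12+2, 12+0) = 16
R[8] = max(2+16, 2+14, 3+12, …, 12+2, 9+0) = 18
R[9] = max(2+18, 2+16, 3+14, …, 9+2, 20+0) = 21
One optimal cutting: 5 + 4 → €12 + €9 = €21.

21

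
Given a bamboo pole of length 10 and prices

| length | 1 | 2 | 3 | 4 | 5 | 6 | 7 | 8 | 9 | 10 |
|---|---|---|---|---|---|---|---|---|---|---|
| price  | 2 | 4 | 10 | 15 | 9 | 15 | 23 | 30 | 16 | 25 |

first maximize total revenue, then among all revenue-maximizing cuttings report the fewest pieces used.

3

Consider every possible first cut. r[k] is the best of p[i]+r[k−i] over all sellable i≤k.
r[1] = 2
r[2] = max(2+2, 4+0) = 4
r[3] = max(2+4, 4+2, 10+0) = 10
r[4] = max(2+10, 4+4, 10+2, 15+0) = 15
r[5] = max(2+15, 4+10, 10+4, 15+2, 9+0) = 17
r[6] = max(2+17, 4+15, 10+10, 15+4, 9+2, 15+0) = 20
r[7] = max(2+20, 4+17, 10+15, …, 15+2, 23+0) = 25
r[8] = max(2+25, 4+20, 10+17, …, 23+2, 30+0) = 30
r[9] = max(2+30, 4+25, 10+20, …, 30+2, 16+0) = 32
r[10] = max(2+32, 4+30, 10+25, …, 16+2, 25+0) = 35
Maximum revenue is $35.
Now minimize piece count subject to staying optimal: for each k, pieces[k] = 1 + min over i with p[i]+r[k−i]=r[k] of pieces[k−i].
pieces[7] = 2
pieces[8] = 1
pieces[9] = 2
pieces[10] = 3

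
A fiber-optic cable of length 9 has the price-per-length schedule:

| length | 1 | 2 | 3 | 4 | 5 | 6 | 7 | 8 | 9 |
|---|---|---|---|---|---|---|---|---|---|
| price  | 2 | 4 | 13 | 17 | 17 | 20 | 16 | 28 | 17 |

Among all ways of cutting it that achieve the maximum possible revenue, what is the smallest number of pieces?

3

Let r[k] be the best obtainable value from length k. For each k, try every first piece i and keep the best of price[i] + r[k−i].
r[1] = 2
r[2] = 4  (first piece 1, then r[1]=2)
r[3] = 13
r[4] = 17
r[5] = 19  (first piece 1, then r[4]=17)
r[6] = 26  (first piece 3, then r[3]=13)
r[7] = 30  (first piece 3, then r[4]=17)
r[8] = 34  (first piece 4, then r[4]=17)
r[9] = 39  (first piece 3, then r[6]=26)
Maximum revenue is $39.
Now minimize piece count subject to staying optimal: for each k, pieces[k] = 1 + min over i with p[i]+r[k−i]=r[k] of pieces[k−i].
pieces[6] = 2
pieces[7] = 2
pieces[8] = 2
pieces[9] = 3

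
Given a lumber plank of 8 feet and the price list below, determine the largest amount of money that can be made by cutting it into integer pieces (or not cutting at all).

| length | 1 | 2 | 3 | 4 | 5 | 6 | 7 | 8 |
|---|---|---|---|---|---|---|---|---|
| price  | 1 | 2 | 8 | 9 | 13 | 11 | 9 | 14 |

Build r[k] bottom-up: r[k] = max over allowed piece i of (p[i] + r[k−i]).
r[1] = 1
r[2] = 2  (first piece 1, then r[1]=1)
r[3] = 8
r[4] = 9  (first piece 1, then r[3]=8)
r[5] = 13
r[6] = 16  (first piece 3, then r[3]=8)
r[7] = 17  (first piece 1, then r[6]=16)
r[8] = 21  (first piece 3, then r[5]=13)
One optimal cutting: 5 + 3 → $13 + $8 = $21.

21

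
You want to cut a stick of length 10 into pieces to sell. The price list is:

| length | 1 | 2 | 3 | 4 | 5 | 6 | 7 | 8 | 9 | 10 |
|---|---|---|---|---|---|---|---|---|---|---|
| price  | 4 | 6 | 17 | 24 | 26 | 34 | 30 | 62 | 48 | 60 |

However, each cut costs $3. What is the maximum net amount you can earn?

65

Consider every possible first cut. net[k] is the best of p[i]+net[k−i] over all sellable i≤k, charging 3 whenever i<k.
net[1] = 4
net[2] = 6
net[3] = 17
net[4] = 24
net[5] = 26
net[6] = 34
net[7] = 38  (first piece 3, then net[4]=24)
net[8] = 62
net[9] = 63  (first piece 1, then net[8]=62)
net[10] = 65  (first piece 2, then net[8]=62)
One optimal plan: pieces 8 + 2 (1 cut) → $68 − $3 = $65.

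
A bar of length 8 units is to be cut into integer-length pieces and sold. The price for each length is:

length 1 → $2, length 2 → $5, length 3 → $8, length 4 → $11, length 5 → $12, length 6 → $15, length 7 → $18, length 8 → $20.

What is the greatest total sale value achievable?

22

Consider every possible first cut. r[k] is the best of p[i]+r[k−i] over all sellable i≤k.
r[1] = 2
r[2] = max(2+2, 5+0) = 5
r[3] = max(2+5, 5+2, 8+0) = 8
r[4] = max(2+8, 5+5, 8+2, 11+0) = 11
r[5] = max(2+11, 5+8, 8+5, 11+2, 12+0) = 13
r[6] = max(2+13, 5+11, 8+8, 11+5, 12+2, 15+0) = 16
r[7] = max(2+16, 5+13, 8+11, …, 15+2, 18+0) = 19
r[8] = max(2+19, 5+16, 8+13, …, 18+2, 20+0) = 22
One optimal cutting: 4 + 4 → $11 + $11 = $22.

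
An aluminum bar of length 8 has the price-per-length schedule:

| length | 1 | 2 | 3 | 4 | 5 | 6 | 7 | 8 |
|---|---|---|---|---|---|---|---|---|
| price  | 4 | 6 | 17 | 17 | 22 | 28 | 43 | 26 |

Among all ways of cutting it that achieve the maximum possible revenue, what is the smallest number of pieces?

Build r[k] bottom-up: r[k] = max over allowed piece i of (p[i] + r[k−i]).
r[1] = 4
r[2] = max(4+4, 6+0) = 8
r[3] = max(4+8, 6+4, 17+0) = 17
r[4] = max(4+17, 6+8, 17+4, 17+0) = 21
r[5] = max(4+21, 6+17, 17+8, 17+4, 22+0) = 25
r[6] = max(4+25, 6+21, 17+17, 17+8, 22+4, 28+0) = 34
r[7] = max(4+34, 6+25, 17+21, …, 28+4, 43+0) = 43
r[8] = max(4+43, 6+34, 17+25, …, 43+4, 26+0) = 47
Maximum revenue is $47.
Now minimize piece count subject to staying optimal: for each k, pieces[k] = 1 + min over i with p[i]+r[k−i]=r[k] of pieces[k−i].
pieces[5] = 3
pieces[6] = 2
pieces[7] = 1
pieces[8] = 2

2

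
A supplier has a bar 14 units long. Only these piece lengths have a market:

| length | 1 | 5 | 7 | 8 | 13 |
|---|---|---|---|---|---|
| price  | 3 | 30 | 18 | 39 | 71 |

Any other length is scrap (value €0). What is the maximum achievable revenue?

Consider every possible first cut. f[k] is the best of p[i]+f[k−i] over all sellable i≤k.
f[1] = 3
f[2] = 6  (first piece 1, then f[1]=3)
f[3] = 9  (first piece 1, then f[2]=6)
f[4] = 12  (first piece 1, then f[3]=9)
f[5] = max(3+12, 30+0) = 30
f[6] = max(3+30, 30+3) = 33
f[7] = max(3+33, 30+6, 18+0) = 36
f[8] = max(3+36, 30+9, 18+3, 39+0) = 39
f[9] = max(3+39, 30+12, 18+6, 39+3) = 42
f[10] = max(3+42, 30+30, 18+9, 39+6) = 60
f[11] = max(3+60, 30+33, 18+12, 39+9) = 63
f[12] = max(3+63, 30+36, 18+30, 39+12) = 66
f[13] = max(3+66, 30+39, 18+33, 39+30, 71+0) = 71
f[14] = max(3+71, 30+42, 18+36, 39+33, 71+3) = 74
One optimal cutting: 13 + 1 → €74.

74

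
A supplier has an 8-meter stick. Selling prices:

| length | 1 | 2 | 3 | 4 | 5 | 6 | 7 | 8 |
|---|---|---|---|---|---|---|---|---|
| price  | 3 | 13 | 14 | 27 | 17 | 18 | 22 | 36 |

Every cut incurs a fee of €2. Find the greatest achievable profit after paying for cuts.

52

Consider every possible first cut. net[k] is the best of p[i]+net[k−i] over all sellable i≤k, charging 2 whenever i<k.
net[1] = 3
net[2] = max(3+3-2, 13+0) = 13
net[3] = max(3+13-2, 13+3-2, 14+0) = 14
net[4] = max(3+14-2, 13+13-2, 14+3-2, 27+0) = 27
net[5] = max(3+27-2, 13+14-2, 14+13-2, 27+3-2, 17+0) = 28
net[6] = max(3+28-2, 13+27-2, 14+14-2, 27+13-2, 17+3-2, 18+0) = 38
net[7] = max(3+38-2, 13+28-2, 14+27-2, …, 18+3-2, 22+0) = 39
net[8] = max(3+39-2, 13+38-2, 14+28-2, …, 22+3-2, 36+0) = 52
One optimal plan: pieces 4 + 4 (1 cut) → €54 − €2 = €52.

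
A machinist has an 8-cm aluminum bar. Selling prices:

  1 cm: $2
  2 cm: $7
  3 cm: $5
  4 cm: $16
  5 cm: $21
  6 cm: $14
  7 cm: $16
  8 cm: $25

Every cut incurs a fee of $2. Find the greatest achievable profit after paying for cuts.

Let net[k] be the best obtainable value from length k. For each k, try every first piece i and keep the best of price[i] + net[k−i] minus the 2 cut fee when i<k.
net[1] = 2
net[2] = max(2+2-2, 7+0) = 7
net[3] = max(2+7-2, 7+2-2, 5+0) = 7
net[4] = max(2+7-2, 7+7-2, 5+2-2, 16+0) = 16
net[5] = max(2+16-2, 7+7-2, 5+7-2, 16+2-2, 21+0) = 21
net[6] = max(2+21-2, 7+16-2, 5+7-2, 16+7-2, 21+2-2, 14+0) = 21
net[7] = max(2+21-2, 7+21-2, 5+16-2, …, 14+2-2, 16+0) = 26
net[8] = max(2+26-2, 7+21-2, 5+21-2, …, 16+2-2, 25+0) = 30
One optimal plan: pieces 4 + 4 (1 cut) → $32 − $2 = $30.

30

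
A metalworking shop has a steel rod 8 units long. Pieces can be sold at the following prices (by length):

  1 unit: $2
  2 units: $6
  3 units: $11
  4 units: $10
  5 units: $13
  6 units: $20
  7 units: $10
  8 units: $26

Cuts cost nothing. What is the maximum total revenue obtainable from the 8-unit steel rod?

Consider every possible first cut. R[k] is the best of p[i]+R[k−i] over all sellable i≤k.
R[1] = 2
R[2] = 6
R[3] = 11
R[4] = 13  (first piece 1, then R[3]=11)
R[5] = 17  (first piece 2, then R[3]=11)
R[6] = 22  (first piece 3, then R[3]=11)
R[7] = 24  (first piece 1, then R[6]=22)
R[8] = 28  (first piece 2, then R[6]=22)
One optimal cutting: 3 + 3 + 2 → $11 + $11 + $6 = $28.

28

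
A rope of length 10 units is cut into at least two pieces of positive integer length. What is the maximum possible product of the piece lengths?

Fill m[k] for k=2..10: at each k try every first piece i and multiply by the better of (k−i) uncut or m[k−i].
Small cases: m[2]=1, m[3]=2.
m[4] = 2·max(2,1) = 2·2 = 4
m[5] = 2·max(3,2) = 2·3 = 6
m[6] = 3·max(3,2) = 3·3 = 9
m[7] = 2·max(5,6) = 2·6 = 12
m[8] = 2·max(6,9) = 2·9 = 18
m[9] = 3·max(6,9) = 3·9 = 27
m[10] = 2·max(8,18) = 2·18 = 36
One optimal split: 3 + 3 + 2 + 2; product 3·3·2·2 = 36.

36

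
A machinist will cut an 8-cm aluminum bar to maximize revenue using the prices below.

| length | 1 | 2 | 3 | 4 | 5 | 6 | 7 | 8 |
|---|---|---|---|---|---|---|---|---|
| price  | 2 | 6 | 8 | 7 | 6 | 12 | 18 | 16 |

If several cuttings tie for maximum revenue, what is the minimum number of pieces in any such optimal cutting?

Let r[k] be the best obtainable value from length k. For each k, try every first piece i and keep the best of price[i] + r[k−i].
r[1] = 2
r[2] = 6
r[3] = 8  (first piece 1, then r[2]=6)
r[4] = 12  (first piece 2, then r[2]=6)
r[5] = 14  (first piece 1, then r[4]=12)
r[6] = 18  (first piece 2, then r[4]=12)
r[7] = 20  (first piece 1, then r[6]=18)
r[8] = 24  (first piece 2, then r[6]=18)
Maximum revenue is $24.
Now minimize piece count subject to staying optimal: for each k, pieces[k] = 1 + min over i with p[i]+r[k−i]=r[k] of pieces[k−i].
pieces[5] = 2
pieces[6] = 3
pieces[7] = 3
pieces[8] = 4

4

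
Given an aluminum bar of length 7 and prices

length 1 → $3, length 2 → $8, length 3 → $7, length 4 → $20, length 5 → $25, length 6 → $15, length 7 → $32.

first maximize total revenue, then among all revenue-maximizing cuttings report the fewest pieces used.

2

Consider every possible first cut. r[k] is the best of p[i]+r[k−i] over all sellable i≤k.
r[1] = 3
r[2] = 8
r[3] = 11  (first piece 1, then r[2]=8)
r[4] = 20
r[5] = 25
r[6] = 28  (first piece 1, then r[5]=25)
r[7] = 33  (first piece 2, then r[5]=25)
Maximum revenue is $33.
Now minimize piece count subject to staying optimal: for each k, pieces[k] = 1 + min over i with p[i]+r[k−i]=r[k] of pieces[k−i].
pieces[4] = 1
pieces[5] = 1
pieces[6] = 2
pieces[7] = 2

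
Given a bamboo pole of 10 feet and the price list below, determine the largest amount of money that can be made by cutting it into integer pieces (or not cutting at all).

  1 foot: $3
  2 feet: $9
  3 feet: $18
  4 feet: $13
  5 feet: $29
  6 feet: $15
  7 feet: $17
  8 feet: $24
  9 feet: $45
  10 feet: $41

58

Consider every possible first cut. R[k] is the best of p[i]+R[k−i] over all sellable i≤k.
R[1] = 3
R[2] = 9
R[3] = 18
R[4] = 21  (first piece 1, then R[3]=18)
R[5] = 29
R[6] = 36  (first piece 3, then R[3]=18)
R[7] = 39  (first piece 1, then R[6]=36)
R[8] = 47  (first piece 3, then R[5]=29)
R[9] = 54  (first piece 3, then R[6]=36)
R[10] = 58  (first piece 5, then R[5]=29)
One optimal cutting: 5 + 5 → $29 + $29 = $58.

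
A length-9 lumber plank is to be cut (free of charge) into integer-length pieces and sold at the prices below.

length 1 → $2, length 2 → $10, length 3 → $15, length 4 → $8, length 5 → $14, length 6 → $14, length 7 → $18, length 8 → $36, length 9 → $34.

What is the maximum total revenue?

Let v[k] be the best obtainable value from length k. For each k, try every first piece i and keep the best of price[i] + v[k−i].
v[1] = 2
v[2] = 10
v[3] = 15
v[4] = 20  (first piece 2, then v[2]=10)
v[5] = 25  (first piece 2, then v[3]=15)
v[6] = 30  (first piece 2, then v[4]=20)
v[7] = 35  (first piece 2, then v[5]=25)
v[8] = 40  (first piece 2, then v[6]=30)
v[9] = 45  (first piece 2, then v[7]=35)
One optimal cutting: 3 + 2 + 2 + 2 → $15 + $10 + $10 + $10 = $45.

45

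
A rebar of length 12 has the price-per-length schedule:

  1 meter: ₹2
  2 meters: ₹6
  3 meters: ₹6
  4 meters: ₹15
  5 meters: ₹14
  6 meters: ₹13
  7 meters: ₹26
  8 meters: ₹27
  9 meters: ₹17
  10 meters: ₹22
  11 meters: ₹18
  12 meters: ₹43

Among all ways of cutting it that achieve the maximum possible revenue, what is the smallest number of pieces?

Let r[k] be the best obtainable value from length k. For each k, try every first piece i and keep the best of price[i] + r[k−i].
r[1] = 2
r[2] = max(2+2, 6+0) = 6
r[3] = max(2+6, 6+2, 6+0) = 8
r[4] = max(2+8, 6+6, 6+2, 15+0) = 15
r[5] = max(2+15, 6+8, 6+6, 15+2, 14+0) = 17
r[6] = max(2+17, 6+15, 6+8, 15+6, 14+2, 13+0) = 21
r[7] = max(2+21, 6+17, 6+15, …, 13+2, 26+0) = 26
r[8] = max(2+26, 6+21, 6+17, …, 26+2, 27+0) = 30
r[9] = max(2+30, 6+26, 6+21, …, 27+2, 17+0) = 32
r[10] = max(2+32, 6+30, 6+26, …, 17+2, 22+0) = 36
r[11] = max(2+36, 6+32, 6+30, …, 22+2, 18+0) = 41
r[12] = max(2+41, 6+36, 6+32, …, 18+2, 43+0) = 45
Maximum revenue is ₹45.
Now minimize piece count subject to staying optimal: for each k, pieces[k] = 1 + min over i with p[i]+r[k−i]=r[k] of pieces[k−i].
pieces[9] = 2
pieces[10] = 3
pieces[11] = 2
pieces[12] = 3

3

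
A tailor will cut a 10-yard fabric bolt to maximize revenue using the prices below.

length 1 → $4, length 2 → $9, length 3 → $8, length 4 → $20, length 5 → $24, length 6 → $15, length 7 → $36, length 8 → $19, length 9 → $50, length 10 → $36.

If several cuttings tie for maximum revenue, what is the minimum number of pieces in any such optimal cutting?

2

Consider every possible first cut. r[k] is the best of p[i]+r[k−i] over all sellable i≤k.
r[1] = 4
r[2] = 9
r[3] = 13  (first piece 1, then r[2]=9)
r[4] = 20
r[5] = 24  (first piece 1, then r[4]=20)
r[6] = 29  (first piece 2, then r[4]=20)
r[7] = 36
r[8] = 40  (first piece 1, then r[7]=36)
r[9] = 50
r[10] = 54  (first piece 1, then r[9]=50)
Maximum revenue is $54.
Now minimize piece count subject to staying optimal: for each k, pieces[k] = 1 + min over i with p[i]+r[k−i]=r[k] of pieces[k−i].
pieces[7] = 1
pieces[8] = 2
pieces[9] = 1
pieces[10] = 2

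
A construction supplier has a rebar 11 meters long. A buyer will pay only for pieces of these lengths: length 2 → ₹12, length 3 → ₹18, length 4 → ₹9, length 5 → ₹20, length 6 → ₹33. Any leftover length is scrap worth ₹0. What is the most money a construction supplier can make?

66

Build r[k] bottom-up: r[k] = max over allowed piece i of (p[i] + r[k−i]).
r[1] = 0
r[2] = 12
r[3] = 18
r[4] = 24  (first piece 2, then r[2]=12)
r[5] = 30  (first piece 2, then r[3]=18)
r[6] = 36  (first piece 2, then r[4]=24)
r[7] = 42  (first piece 2, then r[5]=30)
r[8] = 48  (first piece 2, then r[6]=36)
r[9] = 54  (first piece 2, then r[7]=42)
r[10] = 60  (first piece 2, then r[8]=48)
r[11] = 66  (first piece 2, then r[9]=54)
One optimal cutting: 3 + 2 + 2 + 2 + 2 → ₹66.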